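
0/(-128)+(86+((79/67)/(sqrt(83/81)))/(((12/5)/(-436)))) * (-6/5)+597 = 154998 * sqrt(83)/5561+2469/5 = 747.73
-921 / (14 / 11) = -723.64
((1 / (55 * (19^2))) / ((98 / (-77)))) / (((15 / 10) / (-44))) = 44 / 37905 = 0.00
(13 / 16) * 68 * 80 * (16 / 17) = 4160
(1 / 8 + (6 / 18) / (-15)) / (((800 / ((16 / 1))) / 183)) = 2257 / 6000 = 0.38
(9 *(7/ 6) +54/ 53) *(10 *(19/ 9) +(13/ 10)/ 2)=1594219/ 6360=250.66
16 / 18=8 / 9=0.89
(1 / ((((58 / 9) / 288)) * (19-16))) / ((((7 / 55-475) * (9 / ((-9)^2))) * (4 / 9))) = -26730 / 42079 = -0.64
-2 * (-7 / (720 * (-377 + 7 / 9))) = -7 / 135440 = -0.00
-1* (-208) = 208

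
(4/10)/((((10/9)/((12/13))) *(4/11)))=297/325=0.91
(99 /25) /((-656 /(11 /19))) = -1089 /311600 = -0.00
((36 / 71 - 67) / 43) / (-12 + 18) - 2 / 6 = -3609 / 6106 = -0.59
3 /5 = 0.60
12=12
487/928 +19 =18119/928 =19.52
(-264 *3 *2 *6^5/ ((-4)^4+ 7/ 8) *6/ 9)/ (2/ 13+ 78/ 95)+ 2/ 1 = -1352070614/ 41237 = -32787.80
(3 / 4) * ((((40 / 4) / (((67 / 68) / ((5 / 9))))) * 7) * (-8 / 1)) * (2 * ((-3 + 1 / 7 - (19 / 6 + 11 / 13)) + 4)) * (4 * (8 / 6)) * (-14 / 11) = -2386854400 / 258687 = -9226.80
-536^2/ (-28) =71824/ 7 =10260.57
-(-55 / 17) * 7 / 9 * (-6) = -770 / 51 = -15.10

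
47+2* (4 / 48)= 47.17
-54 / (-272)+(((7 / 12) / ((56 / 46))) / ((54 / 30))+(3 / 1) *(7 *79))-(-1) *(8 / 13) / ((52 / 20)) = 2059915181 / 1241136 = 1659.70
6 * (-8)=-48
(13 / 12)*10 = 65 / 6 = 10.83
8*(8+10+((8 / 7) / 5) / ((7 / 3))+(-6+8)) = 39392 / 245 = 160.78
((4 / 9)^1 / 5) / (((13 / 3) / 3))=4 / 65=0.06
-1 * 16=-16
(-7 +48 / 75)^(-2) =0.02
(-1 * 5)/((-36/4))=5/9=0.56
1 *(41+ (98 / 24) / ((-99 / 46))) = 23227 / 594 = 39.10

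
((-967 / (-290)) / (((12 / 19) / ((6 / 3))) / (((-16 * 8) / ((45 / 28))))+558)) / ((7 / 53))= 128896 / 2848815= 0.05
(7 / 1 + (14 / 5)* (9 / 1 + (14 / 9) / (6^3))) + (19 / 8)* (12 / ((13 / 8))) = 314375 / 6318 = 49.76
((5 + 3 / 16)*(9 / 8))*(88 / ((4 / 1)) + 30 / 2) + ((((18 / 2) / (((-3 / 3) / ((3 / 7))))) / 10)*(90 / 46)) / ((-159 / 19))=235942083 / 1092224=216.02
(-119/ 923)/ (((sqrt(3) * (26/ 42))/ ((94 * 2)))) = -156604 * sqrt(3)/ 11999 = -22.61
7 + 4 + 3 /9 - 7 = 13 /3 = 4.33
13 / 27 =0.48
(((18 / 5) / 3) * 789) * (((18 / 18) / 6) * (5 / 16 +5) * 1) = 13413 / 16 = 838.31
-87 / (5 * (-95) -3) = 87 / 478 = 0.18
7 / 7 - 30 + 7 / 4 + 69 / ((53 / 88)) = 18511 / 212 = 87.32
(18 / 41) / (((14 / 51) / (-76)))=-34884 / 287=-121.55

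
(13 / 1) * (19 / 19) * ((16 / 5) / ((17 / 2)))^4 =0.26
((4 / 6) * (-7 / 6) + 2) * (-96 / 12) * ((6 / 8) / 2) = -11 / 3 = -3.67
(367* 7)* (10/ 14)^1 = 1835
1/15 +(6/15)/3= 1/5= 0.20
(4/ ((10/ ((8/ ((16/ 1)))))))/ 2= 1/ 10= 0.10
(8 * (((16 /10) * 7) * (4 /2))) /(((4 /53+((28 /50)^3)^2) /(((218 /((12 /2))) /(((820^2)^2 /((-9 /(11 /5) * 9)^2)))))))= 57578185546875 /313567119230331032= 0.00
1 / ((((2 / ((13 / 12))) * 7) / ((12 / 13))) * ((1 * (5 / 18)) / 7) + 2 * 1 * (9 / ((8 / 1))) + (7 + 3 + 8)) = 36 / 749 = 0.05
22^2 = 484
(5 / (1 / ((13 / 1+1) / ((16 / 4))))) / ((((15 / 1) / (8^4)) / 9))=43008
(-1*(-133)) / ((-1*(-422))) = 0.32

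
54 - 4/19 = 1022/19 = 53.79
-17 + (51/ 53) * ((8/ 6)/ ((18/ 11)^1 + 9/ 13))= -290309/ 17649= -16.45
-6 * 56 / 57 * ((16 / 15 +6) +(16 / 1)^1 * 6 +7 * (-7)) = -90832 / 285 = -318.71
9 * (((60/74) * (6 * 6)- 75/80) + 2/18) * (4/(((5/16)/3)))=1813404/185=9802.18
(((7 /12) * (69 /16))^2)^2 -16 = 403462785 /16777216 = 24.05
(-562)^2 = 315844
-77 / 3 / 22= -7 / 6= -1.17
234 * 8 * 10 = 18720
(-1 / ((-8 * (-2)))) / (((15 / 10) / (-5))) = 5 / 24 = 0.21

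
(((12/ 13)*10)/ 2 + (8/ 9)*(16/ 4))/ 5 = 956/ 585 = 1.63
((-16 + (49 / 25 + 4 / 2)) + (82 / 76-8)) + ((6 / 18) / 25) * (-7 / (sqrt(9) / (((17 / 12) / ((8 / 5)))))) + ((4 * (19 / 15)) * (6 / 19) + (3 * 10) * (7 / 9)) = 5.94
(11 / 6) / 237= 11 / 1422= 0.01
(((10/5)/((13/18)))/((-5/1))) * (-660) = 4752/13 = 365.54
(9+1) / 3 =10 / 3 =3.33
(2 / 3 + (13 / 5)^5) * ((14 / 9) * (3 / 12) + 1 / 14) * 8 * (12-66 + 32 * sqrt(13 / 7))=-519739856 / 21875 + 8315837696 * sqrt(91) / 4134375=-4572.11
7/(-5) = -1.40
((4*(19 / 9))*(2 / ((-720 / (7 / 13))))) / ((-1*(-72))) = -133 / 758160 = -0.00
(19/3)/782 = 19/2346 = 0.01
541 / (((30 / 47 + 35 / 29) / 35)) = 5161681 / 503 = 10261.79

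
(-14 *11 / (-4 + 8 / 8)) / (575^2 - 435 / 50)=220 / 1416927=0.00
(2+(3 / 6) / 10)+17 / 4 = 63 / 10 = 6.30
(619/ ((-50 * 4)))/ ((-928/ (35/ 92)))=4333/ 3415040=0.00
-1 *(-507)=507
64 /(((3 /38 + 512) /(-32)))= -77824 /19459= -4.00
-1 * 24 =-24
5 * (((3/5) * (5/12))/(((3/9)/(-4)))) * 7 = -105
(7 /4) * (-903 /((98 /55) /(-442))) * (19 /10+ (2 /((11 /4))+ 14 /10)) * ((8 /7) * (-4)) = -50517948 /7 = -7216849.71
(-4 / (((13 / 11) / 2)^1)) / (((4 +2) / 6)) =-88 / 13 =-6.77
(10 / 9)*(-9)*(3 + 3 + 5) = -110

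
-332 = -332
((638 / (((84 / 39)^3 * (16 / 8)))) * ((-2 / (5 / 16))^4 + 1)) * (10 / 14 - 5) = -229693.41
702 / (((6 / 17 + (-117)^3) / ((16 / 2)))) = -31824 / 9075805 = -0.00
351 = 351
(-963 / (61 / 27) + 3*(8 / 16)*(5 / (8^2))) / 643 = -3327213 / 5020544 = -0.66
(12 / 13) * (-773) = -713.54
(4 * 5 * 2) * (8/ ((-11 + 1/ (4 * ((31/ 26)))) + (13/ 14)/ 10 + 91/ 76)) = -13193600/ 391689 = -33.68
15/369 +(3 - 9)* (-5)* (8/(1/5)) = 147605/123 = 1200.04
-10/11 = -0.91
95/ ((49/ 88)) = 170.61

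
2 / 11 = 0.18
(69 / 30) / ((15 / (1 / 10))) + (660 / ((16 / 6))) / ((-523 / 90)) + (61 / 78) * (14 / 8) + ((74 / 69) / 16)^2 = -10669787969341 / 258960312000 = -41.20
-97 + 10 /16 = -771 /8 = -96.38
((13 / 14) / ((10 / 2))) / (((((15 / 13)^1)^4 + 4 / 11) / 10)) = 4084223 / 4697833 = 0.87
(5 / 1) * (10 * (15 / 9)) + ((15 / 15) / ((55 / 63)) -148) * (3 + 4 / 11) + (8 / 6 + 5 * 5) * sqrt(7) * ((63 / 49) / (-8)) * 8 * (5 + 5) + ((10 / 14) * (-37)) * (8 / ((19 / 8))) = -2370 * sqrt(7) / 7 -120614101 / 241395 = -1395.43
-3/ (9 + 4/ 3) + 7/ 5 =172/ 155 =1.11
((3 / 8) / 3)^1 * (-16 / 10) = -1 / 5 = -0.20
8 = 8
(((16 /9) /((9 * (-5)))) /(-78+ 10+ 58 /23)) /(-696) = -23 /26531955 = -0.00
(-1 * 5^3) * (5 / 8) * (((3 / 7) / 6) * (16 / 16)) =-625 / 112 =-5.58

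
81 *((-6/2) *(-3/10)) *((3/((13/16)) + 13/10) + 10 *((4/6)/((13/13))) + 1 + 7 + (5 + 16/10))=2488563/1300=1914.28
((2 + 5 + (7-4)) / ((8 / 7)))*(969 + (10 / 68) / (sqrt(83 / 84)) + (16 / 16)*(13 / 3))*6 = 525*sqrt(1743) / 2822 + 51100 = 51107.77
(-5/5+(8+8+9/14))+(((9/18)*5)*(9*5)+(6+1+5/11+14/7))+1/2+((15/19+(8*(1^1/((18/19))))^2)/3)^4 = 23353426309227983378701/69977789408099034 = 333726.27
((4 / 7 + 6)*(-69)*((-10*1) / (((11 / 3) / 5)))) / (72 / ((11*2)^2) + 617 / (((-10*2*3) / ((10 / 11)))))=-31422600 / 46753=-672.10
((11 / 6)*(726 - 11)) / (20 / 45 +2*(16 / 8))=4719 / 16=294.94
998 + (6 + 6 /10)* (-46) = 3472 /5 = 694.40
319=319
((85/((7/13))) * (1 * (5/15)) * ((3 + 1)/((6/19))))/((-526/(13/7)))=-2.35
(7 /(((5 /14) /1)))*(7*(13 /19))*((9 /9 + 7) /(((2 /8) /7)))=1997632 /95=21027.71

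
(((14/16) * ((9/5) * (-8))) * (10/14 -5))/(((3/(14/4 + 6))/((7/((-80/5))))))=-1197/16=-74.81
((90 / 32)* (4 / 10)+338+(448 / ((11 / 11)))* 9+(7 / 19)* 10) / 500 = 664971 / 76000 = 8.75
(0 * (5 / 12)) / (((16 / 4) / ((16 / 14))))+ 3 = 3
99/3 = 33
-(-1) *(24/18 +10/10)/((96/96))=7/3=2.33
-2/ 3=-0.67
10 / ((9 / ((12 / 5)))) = 8 / 3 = 2.67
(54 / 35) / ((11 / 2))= 108 / 385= 0.28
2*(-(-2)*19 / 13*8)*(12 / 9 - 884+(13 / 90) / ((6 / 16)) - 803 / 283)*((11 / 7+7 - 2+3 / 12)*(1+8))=-981745212008 / 386295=-2541439.09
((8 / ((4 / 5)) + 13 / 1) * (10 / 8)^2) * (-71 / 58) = -40825 / 928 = -43.99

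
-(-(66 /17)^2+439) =-122515 /289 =-423.93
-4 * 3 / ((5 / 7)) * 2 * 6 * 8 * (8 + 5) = -104832 / 5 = -20966.40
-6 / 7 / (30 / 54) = -54 / 35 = -1.54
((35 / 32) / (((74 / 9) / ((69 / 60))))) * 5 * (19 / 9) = 15295 / 9472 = 1.61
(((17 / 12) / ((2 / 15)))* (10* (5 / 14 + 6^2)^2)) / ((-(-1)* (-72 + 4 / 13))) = -1431422525 / 730688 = -1959.01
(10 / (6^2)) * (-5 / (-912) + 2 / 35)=1999 / 114912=0.02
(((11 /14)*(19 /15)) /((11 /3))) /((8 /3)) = 0.10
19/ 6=3.17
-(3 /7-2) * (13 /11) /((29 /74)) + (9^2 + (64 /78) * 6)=239257 /2639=90.66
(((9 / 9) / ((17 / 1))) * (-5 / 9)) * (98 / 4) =-245 / 306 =-0.80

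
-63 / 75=-21 / 25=-0.84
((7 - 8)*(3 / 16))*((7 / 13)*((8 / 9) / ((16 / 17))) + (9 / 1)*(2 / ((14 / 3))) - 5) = 1039 / 8736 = 0.12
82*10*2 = 1640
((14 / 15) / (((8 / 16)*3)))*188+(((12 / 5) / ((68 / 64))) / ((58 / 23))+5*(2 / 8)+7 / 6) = 10674551 / 88740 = 120.29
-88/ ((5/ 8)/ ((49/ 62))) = -17248/ 155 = -111.28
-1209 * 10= -12090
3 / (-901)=-3 / 901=-0.00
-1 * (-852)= 852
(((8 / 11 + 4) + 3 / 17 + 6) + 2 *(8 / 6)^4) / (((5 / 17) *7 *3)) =260903 / 93555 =2.79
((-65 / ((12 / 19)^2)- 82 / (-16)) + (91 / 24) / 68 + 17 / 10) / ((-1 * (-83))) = -3820609 / 2031840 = -1.88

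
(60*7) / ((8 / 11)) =1155 / 2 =577.50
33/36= 11/12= 0.92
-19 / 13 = -1.46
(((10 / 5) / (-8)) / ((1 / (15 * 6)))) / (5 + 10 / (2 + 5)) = -7 / 2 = -3.50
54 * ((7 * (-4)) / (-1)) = 1512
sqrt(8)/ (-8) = -0.35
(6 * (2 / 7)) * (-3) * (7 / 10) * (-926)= 16668 / 5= 3333.60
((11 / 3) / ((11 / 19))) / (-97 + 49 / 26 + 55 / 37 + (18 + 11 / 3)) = -18278 / 207683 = -0.09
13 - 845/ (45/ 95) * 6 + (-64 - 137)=-32674/ 3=-10891.33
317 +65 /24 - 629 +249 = -1447 /24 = -60.29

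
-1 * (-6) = 6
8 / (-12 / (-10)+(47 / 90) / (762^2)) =418063680 / 62709599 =6.67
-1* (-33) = 33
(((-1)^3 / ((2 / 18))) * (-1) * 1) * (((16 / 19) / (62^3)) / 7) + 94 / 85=372448612 / 336787255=1.11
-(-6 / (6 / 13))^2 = -169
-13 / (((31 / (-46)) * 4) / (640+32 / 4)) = 96876 / 31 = 3125.03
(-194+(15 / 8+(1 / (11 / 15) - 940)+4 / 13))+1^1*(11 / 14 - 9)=-9118453 / 8008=-1138.67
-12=-12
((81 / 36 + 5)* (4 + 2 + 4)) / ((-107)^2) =145 / 22898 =0.01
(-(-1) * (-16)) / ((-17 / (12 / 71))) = 192 / 1207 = 0.16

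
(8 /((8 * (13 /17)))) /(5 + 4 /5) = 85 /377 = 0.23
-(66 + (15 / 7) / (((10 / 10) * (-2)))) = -909 / 14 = -64.93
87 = 87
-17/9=-1.89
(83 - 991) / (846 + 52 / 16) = -3632 / 3397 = -1.07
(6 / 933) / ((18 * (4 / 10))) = 5 / 5598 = 0.00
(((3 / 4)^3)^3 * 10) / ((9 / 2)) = 10935 / 65536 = 0.17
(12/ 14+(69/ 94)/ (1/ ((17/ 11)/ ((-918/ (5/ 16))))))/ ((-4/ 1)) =-1785947/ 8338176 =-0.21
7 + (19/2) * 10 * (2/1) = 197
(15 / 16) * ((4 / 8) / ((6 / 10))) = 25 / 32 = 0.78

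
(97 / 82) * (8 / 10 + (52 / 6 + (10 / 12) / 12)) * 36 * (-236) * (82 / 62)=-19647059 / 155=-126755.22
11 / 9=1.22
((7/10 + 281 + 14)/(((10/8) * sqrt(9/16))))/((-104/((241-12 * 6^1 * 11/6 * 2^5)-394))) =4314263/325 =13274.66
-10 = -10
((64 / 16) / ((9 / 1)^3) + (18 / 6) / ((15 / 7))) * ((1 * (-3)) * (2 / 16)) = -5123 / 9720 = -0.53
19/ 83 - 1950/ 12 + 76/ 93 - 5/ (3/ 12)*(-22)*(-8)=-56834285/ 15438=-3681.45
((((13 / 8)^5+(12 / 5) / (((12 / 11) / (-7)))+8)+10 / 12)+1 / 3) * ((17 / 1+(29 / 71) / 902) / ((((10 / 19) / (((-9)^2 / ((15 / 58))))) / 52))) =2681683.26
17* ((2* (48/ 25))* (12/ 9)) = 2176/ 25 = 87.04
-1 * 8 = -8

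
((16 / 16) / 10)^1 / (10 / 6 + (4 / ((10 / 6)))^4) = 375 / 130666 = 0.00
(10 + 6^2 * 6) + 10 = 236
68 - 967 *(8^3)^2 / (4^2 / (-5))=79216708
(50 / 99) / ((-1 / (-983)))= 49150 / 99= 496.46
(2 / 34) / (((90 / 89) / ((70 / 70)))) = 89 / 1530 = 0.06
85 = 85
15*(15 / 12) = 75 / 4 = 18.75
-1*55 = -55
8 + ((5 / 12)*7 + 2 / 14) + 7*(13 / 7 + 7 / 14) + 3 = 2567 / 84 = 30.56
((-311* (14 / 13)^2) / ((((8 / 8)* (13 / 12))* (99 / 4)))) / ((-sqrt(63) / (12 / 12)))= 139328* sqrt(7) / 217503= 1.69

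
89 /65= 1.37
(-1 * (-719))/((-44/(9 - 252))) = 174717/44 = 3970.84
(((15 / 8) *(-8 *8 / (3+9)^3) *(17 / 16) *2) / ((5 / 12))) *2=-17 / 24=-0.71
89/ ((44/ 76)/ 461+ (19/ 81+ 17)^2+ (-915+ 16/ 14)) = -0.14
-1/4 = -0.25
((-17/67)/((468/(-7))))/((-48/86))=-5117/752544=-0.01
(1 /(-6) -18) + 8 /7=-715 /42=-17.02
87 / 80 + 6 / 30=103 / 80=1.29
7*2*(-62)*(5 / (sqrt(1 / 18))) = -18413.06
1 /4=0.25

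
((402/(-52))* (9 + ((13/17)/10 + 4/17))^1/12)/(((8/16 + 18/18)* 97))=-106061/2572440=-0.04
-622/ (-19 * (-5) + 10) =-622/ 105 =-5.92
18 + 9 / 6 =39 / 2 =19.50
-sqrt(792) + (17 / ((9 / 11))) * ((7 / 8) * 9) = 1309 / 8 - 6 * sqrt(22) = 135.48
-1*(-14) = 14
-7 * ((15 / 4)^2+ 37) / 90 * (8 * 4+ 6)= -108661 / 720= -150.92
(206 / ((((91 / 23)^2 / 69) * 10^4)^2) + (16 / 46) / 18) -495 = -351312925544591295679 / 709750846350000000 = -494.98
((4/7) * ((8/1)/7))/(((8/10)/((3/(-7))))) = -120/343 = -0.35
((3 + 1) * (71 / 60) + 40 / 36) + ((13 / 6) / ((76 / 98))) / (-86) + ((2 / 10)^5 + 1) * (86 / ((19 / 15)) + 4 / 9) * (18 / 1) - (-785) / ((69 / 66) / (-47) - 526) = 66772163309191 / 54074475000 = 1234.82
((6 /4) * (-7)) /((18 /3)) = -1.75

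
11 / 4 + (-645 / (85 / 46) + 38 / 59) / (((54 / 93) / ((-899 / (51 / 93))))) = 603825933929 / 613836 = 983692.61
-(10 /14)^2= -25 /49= -0.51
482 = 482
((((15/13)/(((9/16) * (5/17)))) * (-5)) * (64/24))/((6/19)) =-103360/351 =-294.47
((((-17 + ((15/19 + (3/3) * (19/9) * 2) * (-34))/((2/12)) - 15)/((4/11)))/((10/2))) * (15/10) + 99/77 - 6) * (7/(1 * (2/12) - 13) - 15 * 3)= 10595649/266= 39833.27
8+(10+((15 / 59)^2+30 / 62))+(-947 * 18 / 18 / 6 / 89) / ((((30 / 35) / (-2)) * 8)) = 26367693827 / 1382987376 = 19.07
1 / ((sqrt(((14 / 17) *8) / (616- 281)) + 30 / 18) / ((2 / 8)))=85425 / 565468- 9 *sqrt(39865) / 141367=0.14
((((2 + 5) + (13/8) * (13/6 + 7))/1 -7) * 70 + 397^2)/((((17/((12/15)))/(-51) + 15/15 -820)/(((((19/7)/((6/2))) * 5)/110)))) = -72345179/9085692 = -7.96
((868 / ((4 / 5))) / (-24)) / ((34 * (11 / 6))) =-1085 / 1496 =-0.73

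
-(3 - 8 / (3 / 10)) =71 / 3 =23.67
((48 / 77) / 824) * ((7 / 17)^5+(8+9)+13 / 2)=200300679 / 11260885867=0.02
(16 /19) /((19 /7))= 112 /361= 0.31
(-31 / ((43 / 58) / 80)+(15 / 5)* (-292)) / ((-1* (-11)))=-181508 / 473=-383.74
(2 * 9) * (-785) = -14130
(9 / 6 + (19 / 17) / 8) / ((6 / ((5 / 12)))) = 1115 / 9792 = 0.11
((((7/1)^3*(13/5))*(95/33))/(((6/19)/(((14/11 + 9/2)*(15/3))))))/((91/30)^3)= 171926250/20449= 8407.56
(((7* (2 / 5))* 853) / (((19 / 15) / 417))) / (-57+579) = 829969 / 551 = 1506.30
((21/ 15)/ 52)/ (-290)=-7/ 75400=-0.00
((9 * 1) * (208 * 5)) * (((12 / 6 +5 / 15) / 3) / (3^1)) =7280 / 3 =2426.67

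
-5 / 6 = -0.83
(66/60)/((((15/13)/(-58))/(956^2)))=-3790092592/75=-50534567.89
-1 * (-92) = 92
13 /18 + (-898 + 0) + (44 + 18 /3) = -847.28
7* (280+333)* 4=17164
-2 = -2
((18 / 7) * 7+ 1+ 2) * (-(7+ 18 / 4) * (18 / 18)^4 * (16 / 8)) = -483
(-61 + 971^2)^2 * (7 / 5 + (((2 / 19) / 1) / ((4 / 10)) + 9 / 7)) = 18347407639920 / 7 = 2621058234274.29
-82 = -82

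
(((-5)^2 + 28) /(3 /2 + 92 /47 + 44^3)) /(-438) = -2491 /1753668999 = -0.00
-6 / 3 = -2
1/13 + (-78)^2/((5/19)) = 1502753/65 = 23119.28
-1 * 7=-7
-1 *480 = -480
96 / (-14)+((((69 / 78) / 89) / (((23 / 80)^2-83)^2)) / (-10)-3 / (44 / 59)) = -1091838747565384787 / 100354022614641796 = -10.88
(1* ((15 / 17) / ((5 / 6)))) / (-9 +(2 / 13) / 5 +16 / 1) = 0.15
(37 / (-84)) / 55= -37 / 4620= -0.01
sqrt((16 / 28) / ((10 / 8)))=4*sqrt(35) / 35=0.68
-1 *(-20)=20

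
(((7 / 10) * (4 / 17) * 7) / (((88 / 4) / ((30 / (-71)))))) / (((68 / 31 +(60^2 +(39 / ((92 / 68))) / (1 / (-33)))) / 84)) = -17608248 / 25095056855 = -0.00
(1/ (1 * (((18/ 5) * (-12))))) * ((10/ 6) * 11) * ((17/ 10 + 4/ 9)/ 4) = -10615/ 46656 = -0.23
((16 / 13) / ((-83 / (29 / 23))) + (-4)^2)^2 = 157297905664 / 615883489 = 255.40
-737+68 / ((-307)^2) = -69461445 / 94249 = -737.00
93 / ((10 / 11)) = 102.30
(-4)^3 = -64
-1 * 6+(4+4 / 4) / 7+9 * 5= 278 / 7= 39.71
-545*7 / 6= -3815 / 6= -635.83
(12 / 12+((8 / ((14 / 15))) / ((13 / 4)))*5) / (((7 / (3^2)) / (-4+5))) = 11619 / 637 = 18.24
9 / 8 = 1.12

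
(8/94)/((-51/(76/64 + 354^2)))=-2005075/9588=-209.12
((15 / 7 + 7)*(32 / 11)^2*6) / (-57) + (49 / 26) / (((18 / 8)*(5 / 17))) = -49866182 / 9414405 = -5.30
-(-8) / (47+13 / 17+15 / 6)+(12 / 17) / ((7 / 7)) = 25132 / 29053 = 0.87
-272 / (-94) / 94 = 68 / 2209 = 0.03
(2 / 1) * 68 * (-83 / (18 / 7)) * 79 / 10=-34679.24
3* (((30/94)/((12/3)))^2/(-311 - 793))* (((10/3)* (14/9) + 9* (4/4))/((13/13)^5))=-9575/39019776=-0.00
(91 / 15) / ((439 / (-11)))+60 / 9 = 42899 / 6585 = 6.51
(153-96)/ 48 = 19/ 16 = 1.19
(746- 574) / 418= 86 / 209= 0.41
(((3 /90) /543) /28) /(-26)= -1 /11859120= -0.00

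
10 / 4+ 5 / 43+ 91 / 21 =1793 / 258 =6.95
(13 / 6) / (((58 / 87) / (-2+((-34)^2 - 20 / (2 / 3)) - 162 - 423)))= 7007 / 4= 1751.75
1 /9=0.11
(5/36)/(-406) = -5/14616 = -0.00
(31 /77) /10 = 31 /770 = 0.04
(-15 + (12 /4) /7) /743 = -102 /5201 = -0.02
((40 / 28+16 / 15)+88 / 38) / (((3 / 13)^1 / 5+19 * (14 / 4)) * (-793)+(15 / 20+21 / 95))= -38392 / 421105629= -0.00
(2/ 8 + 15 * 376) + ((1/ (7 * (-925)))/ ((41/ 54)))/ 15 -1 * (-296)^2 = -435250244697/ 5309500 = -81975.75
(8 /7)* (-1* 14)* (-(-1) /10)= -8 /5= -1.60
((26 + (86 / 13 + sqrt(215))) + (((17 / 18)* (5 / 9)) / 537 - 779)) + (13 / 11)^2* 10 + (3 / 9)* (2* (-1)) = -100316272445 / 136841562 + sqrt(215) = -718.42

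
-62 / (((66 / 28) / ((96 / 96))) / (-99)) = 2604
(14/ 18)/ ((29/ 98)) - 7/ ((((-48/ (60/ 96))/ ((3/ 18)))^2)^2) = 2147887374798949/ 817199132442624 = 2.63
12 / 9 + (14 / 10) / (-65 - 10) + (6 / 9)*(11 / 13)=3053 / 1625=1.88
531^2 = 281961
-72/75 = -24/25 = -0.96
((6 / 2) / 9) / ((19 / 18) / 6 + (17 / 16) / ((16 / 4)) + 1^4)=576 / 2491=0.23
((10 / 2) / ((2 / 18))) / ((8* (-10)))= -9 / 16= -0.56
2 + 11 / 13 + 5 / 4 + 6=525 / 52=10.10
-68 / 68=-1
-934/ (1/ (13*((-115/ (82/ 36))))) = 25133940/ 41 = 613022.93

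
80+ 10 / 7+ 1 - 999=-6416 / 7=-916.57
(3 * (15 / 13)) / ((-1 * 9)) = -5 / 13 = -0.38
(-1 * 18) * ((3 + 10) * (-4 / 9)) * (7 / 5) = 728 / 5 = 145.60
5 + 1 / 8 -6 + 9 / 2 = 29 / 8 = 3.62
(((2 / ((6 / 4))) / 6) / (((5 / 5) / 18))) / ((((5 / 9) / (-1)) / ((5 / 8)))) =-9 / 2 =-4.50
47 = 47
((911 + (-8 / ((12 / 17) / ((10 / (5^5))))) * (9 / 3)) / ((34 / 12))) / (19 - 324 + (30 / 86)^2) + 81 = 79.95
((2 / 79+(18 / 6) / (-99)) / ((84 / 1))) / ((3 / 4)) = -13 / 164241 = -0.00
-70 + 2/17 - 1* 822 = -15162/17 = -891.88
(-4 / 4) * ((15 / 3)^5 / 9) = -3125 / 9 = -347.22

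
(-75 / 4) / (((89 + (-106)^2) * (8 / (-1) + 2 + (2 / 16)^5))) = 8192 / 29687657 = 0.00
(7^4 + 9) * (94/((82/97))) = 10987190/41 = 267980.24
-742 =-742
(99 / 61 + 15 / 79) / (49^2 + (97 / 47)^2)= 9648912 / 12802198771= 0.00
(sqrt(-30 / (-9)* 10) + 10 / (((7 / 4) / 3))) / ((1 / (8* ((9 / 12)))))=20* sqrt(3) + 720 / 7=137.50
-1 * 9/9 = -1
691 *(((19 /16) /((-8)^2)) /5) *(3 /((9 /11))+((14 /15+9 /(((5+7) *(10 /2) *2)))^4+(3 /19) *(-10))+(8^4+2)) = 11165013831348649 /1061683200000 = 10516.33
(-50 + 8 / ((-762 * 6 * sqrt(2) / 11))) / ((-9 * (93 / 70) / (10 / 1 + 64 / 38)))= 56980 * sqrt(2) / 6059043 + 259000 / 5301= 48.87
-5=-5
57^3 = 185193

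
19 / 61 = 0.31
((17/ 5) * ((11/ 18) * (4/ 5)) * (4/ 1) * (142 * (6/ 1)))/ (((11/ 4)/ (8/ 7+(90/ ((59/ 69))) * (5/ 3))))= 11266157312/ 30975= 363717.75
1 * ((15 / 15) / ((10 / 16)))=8 / 5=1.60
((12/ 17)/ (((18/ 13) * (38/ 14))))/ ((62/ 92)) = 8372/ 30039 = 0.28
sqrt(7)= 2.65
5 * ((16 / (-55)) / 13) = -16 / 143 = -0.11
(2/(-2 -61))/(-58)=1/1827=0.00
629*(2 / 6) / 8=629 / 24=26.21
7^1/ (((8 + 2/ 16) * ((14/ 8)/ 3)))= 96/ 65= 1.48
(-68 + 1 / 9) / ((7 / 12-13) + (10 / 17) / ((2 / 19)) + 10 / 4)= 41548 / 2649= 15.68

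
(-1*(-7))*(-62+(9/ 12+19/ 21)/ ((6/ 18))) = -1597/ 4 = -399.25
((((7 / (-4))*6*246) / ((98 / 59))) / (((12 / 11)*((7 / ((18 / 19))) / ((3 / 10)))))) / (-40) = 2155329 / 1489600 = 1.45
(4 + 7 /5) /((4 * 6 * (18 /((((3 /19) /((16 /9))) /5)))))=27 /121600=0.00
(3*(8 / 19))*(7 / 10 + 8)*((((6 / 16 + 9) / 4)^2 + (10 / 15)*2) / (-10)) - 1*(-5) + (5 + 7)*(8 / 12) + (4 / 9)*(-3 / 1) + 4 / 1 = 5956969 / 729600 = 8.16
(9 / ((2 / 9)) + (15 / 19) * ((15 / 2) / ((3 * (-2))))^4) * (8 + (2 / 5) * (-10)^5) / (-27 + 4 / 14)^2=-50549803017 / 21261152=-2377.57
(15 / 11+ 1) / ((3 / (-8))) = -6.30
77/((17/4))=308/17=18.12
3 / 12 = 1 / 4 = 0.25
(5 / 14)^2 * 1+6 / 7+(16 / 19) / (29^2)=3087083 / 3131884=0.99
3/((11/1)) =3/11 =0.27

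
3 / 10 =0.30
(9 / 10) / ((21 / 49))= 21 / 10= 2.10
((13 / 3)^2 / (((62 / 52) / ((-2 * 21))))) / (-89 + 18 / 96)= 140608 / 18879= 7.45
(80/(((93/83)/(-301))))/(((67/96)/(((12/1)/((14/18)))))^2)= -10230697820160/974113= -10502578.06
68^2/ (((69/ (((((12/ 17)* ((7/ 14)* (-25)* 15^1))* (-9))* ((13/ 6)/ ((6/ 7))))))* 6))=773500/ 23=33630.43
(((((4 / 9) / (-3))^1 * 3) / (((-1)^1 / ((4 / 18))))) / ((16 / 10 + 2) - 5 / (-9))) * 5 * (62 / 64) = 775 / 6732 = 0.12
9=9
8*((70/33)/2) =280/33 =8.48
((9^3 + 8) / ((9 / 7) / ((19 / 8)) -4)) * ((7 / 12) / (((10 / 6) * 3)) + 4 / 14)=-2366507 / 27600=-85.74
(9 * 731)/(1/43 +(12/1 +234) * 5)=282897/52891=5.35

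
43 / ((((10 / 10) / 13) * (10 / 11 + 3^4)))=6149 / 901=6.82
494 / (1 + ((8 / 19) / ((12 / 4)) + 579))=14079 / 16534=0.85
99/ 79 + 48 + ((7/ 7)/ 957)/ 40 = 148947559/ 3024120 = 49.25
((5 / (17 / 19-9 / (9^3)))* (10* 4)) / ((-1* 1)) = -153900 / 679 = -226.66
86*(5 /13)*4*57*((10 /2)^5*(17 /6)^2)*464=3423638500000 /39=87785602564.10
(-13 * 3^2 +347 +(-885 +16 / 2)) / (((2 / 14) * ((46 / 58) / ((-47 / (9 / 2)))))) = 12346054 / 207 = 59642.77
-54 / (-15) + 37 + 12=263 / 5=52.60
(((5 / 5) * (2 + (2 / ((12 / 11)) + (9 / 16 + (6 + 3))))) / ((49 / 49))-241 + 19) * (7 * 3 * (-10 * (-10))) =-1752275 / 4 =-438068.75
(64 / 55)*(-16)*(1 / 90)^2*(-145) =7424 / 22275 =0.33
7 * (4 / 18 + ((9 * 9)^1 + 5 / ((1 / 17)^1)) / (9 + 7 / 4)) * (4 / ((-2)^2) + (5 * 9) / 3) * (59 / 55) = 40057696 / 21285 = 1881.97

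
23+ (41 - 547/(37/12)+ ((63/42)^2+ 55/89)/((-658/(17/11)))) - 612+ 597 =-12242676937/95338936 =-128.41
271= 271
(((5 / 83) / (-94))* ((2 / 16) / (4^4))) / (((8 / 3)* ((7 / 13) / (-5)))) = 975 / 894795776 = 0.00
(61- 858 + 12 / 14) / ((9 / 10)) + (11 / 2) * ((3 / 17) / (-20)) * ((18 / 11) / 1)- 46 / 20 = -18999167 / 21420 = -886.98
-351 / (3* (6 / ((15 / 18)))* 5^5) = -13 / 2500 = -0.01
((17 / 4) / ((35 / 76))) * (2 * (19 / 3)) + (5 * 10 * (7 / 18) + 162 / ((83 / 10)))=4074901 / 26145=155.86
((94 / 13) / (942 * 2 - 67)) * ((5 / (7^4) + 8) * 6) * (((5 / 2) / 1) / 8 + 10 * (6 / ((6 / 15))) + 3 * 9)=7685526621 / 226856084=33.88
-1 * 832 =-832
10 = 10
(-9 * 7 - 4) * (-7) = 469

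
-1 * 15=-15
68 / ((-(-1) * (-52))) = -17 / 13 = -1.31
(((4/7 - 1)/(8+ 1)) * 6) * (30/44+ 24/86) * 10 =-9090/3311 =-2.75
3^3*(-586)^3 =-5433211512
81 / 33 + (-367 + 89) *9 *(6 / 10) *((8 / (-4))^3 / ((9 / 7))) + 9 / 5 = 513978 / 55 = 9345.05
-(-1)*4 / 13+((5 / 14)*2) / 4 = 0.49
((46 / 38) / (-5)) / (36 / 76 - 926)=23 / 87925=0.00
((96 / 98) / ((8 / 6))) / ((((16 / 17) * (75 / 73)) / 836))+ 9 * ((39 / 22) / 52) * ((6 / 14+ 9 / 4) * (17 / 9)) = 274563039 / 431200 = 636.74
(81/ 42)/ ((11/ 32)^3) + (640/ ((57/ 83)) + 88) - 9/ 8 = 4530165083/ 4248552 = 1066.28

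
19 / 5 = 3.80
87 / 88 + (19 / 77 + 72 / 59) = 89251 / 36344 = 2.46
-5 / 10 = -1 / 2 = -0.50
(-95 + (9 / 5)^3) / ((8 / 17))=-94741 / 500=-189.48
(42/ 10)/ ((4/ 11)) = 231/ 20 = 11.55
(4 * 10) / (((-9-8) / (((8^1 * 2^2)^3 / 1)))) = -1310720 / 17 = -77101.18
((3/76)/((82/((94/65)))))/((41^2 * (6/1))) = 0.00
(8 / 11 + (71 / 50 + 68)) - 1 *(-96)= 91381 / 550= 166.15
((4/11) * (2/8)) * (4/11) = 4/121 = 0.03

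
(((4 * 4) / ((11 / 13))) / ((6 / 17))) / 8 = 6.70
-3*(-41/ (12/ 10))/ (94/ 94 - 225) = -0.46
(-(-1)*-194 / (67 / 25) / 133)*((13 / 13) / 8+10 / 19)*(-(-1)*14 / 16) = -240075 / 773984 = -0.31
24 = 24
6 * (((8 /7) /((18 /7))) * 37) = 296 /3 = 98.67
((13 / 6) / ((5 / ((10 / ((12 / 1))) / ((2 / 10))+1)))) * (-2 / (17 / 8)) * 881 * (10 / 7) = -2840344 / 1071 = -2652.05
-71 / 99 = -0.72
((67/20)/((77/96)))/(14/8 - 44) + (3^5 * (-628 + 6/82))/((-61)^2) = -408030189627/9926381465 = -41.11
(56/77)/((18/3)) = 4/33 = 0.12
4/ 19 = 0.21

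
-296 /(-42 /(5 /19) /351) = 86580 /133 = 650.98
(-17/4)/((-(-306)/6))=-1/12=-0.08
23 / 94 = 0.24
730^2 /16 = 133225 /4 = 33306.25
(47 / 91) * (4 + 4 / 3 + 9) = 2021 / 273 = 7.40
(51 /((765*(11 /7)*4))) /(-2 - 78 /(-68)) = -119 /9570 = -0.01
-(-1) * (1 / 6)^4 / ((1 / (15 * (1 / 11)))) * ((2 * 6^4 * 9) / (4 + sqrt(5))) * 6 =6480 / 121 - 1620 * sqrt(5) / 121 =23.62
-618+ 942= 324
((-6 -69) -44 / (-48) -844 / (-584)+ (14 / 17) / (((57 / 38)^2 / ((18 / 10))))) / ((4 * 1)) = -5359579 / 297840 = -17.99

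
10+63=73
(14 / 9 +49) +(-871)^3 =-660776260.44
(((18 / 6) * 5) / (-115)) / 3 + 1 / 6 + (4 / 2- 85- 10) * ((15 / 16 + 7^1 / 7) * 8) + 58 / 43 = -4272563 / 2967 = -1440.03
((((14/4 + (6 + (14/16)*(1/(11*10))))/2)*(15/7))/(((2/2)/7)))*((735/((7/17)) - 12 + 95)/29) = 11722167/2552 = 4593.33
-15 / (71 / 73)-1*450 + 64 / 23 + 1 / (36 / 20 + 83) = -320320019 / 692392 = -462.63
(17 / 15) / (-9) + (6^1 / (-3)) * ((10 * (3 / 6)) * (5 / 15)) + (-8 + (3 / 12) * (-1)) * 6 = -52.96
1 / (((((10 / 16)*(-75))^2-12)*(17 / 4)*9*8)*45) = 32 / 962915445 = 0.00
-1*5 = -5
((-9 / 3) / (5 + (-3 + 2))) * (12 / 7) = -9 / 7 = -1.29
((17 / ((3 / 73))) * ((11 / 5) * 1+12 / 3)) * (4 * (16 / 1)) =164142.93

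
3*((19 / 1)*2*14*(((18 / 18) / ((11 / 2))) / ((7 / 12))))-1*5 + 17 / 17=5428 / 11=493.45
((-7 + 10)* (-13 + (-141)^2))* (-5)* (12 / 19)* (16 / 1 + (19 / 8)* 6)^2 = -3272483115 / 19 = -172235953.42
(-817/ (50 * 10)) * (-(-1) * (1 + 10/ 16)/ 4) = -10621/ 16000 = -0.66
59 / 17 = 3.47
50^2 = 2500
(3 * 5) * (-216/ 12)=-270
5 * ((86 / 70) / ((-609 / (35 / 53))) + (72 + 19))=14685820 / 32277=454.99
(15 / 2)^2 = 225 / 4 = 56.25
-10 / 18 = -5 / 9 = -0.56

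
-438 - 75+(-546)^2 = 297603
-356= -356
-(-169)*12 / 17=2028 / 17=119.29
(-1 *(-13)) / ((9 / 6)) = 26 / 3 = 8.67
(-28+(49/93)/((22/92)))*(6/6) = -26390/1023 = -25.80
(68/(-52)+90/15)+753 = 9850/13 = 757.69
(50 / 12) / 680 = 0.01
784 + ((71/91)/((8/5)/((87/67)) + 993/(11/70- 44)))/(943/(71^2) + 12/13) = 422779214068109/539281774206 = 783.97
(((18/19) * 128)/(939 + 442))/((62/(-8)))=-9216/813409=-0.01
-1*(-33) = 33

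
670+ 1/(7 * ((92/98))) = 30827/46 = 670.15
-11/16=-0.69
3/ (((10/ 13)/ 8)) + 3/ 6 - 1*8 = 237/ 10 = 23.70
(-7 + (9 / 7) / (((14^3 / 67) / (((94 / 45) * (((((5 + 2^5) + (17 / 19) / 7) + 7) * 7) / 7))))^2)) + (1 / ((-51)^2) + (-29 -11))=-613622555320375471 / 15156185272930800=-40.49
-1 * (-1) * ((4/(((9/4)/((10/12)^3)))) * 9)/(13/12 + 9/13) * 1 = 13000/2493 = 5.21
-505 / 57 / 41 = -505 / 2337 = -0.22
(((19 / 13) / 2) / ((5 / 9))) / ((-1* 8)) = -171 / 1040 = -0.16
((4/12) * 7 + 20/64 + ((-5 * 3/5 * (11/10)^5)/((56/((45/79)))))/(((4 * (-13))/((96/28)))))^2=1023631418325072794449/145866489350400000000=7.02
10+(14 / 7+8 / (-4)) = 10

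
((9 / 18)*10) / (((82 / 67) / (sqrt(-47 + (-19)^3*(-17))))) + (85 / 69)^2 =1396.27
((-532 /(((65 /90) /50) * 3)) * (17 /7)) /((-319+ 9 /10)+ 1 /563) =2182188000 /23281609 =93.73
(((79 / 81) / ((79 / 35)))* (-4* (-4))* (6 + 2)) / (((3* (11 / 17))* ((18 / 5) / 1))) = 190400 / 24057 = 7.91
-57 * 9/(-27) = 19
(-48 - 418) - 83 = -549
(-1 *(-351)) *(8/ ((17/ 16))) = 44928/ 17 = 2642.82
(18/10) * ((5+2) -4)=27/5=5.40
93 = 93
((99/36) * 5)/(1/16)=220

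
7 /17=0.41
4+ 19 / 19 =5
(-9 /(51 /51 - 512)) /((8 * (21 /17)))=51 /28616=0.00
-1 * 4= -4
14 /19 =0.74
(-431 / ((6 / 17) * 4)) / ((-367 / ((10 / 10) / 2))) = 7327 / 17616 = 0.42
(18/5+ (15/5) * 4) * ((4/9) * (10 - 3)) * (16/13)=896/15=59.73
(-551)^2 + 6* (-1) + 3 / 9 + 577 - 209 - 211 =911257 / 3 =303752.33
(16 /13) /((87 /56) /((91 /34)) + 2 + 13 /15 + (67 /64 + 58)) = 752640 /38216329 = 0.02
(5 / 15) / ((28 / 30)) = 5 / 14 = 0.36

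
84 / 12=7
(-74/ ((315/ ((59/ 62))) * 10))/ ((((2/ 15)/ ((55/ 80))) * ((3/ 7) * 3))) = -24013/ 267840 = -0.09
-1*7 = -7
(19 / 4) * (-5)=-95 / 4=-23.75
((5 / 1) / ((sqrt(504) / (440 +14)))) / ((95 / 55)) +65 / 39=5 / 3 +12485 * sqrt(14) / 798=60.21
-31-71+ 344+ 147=389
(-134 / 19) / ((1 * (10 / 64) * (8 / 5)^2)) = -335 / 19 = -17.63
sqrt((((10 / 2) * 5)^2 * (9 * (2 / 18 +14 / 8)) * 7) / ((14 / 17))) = 25 * sqrt(2278) / 4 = 298.30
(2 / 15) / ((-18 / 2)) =-2 / 135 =-0.01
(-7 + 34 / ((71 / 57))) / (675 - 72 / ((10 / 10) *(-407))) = 586487 / 19510587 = 0.03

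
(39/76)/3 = 13/76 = 0.17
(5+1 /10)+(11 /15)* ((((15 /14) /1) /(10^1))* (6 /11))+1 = 43 /7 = 6.14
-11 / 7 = -1.57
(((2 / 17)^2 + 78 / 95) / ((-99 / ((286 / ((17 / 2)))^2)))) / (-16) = 42611998 / 71410455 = 0.60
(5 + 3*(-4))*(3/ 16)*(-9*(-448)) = -5292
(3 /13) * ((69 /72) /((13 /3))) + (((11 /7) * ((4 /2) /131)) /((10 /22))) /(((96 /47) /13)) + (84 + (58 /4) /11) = 35064436339 /409128720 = 85.71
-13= -13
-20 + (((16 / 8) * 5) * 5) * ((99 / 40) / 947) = -75265 / 3788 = -19.87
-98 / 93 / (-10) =49 / 465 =0.11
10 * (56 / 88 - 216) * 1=-23690 / 11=-2153.64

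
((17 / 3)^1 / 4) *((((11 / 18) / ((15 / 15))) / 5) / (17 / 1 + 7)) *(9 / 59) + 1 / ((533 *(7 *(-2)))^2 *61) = 158789600407 / 144286212208320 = 0.00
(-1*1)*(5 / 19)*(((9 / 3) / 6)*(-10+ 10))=0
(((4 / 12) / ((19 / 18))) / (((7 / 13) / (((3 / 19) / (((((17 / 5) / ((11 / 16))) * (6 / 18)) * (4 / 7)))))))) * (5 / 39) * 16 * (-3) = -7425 / 12274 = -0.60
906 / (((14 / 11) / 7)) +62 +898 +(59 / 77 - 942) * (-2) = 602561 / 77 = 7825.47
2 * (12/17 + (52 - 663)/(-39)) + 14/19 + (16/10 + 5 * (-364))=-8647928/4845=-1784.92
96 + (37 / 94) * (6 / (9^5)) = 88809733 / 925101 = 96.00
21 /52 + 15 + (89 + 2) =5533 /52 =106.40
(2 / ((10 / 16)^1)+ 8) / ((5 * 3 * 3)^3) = 56 / 455625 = 0.00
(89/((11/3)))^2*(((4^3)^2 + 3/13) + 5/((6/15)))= 7615590003/3146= 2420721.55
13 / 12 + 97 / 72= 175 / 72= 2.43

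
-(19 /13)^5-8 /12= -8170883 /1113879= -7.34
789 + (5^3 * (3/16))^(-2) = 110953381/140625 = 789.00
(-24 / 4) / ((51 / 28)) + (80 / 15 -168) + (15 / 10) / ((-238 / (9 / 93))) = -7346779 / 44268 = -165.96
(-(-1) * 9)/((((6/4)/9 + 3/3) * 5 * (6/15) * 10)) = 27/70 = 0.39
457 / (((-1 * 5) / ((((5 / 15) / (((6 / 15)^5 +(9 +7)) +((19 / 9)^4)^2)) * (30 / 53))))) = -122952196856250 / 2927049446554441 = -0.04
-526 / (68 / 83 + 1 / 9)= -392922 / 695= -565.36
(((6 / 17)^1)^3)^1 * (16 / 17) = 3456 / 83521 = 0.04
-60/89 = -0.67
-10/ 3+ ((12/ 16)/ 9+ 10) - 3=15/ 4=3.75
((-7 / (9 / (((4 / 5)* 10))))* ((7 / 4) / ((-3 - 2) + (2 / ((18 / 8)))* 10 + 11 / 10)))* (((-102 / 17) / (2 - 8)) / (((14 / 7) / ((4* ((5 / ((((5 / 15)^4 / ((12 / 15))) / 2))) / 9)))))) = -141120 / 449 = -314.30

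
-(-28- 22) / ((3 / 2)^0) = 50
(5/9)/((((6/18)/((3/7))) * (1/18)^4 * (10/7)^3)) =642978/25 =25719.12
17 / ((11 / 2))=34 / 11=3.09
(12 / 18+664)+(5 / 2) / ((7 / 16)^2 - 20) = 10109654 / 15213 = 664.54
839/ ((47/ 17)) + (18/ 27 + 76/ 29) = 1254323/ 4089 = 306.76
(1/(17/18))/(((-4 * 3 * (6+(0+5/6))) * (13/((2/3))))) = -0.00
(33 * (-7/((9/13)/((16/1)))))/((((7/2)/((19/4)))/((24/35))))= -4968.23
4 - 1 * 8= -4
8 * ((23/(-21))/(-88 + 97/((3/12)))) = -46/1575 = -0.03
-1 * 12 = -12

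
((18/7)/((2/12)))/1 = 108/7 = 15.43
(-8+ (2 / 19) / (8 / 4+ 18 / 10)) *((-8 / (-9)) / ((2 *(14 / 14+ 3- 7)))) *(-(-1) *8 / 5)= 92096 / 48735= 1.89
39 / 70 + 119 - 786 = -46651 / 70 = -666.44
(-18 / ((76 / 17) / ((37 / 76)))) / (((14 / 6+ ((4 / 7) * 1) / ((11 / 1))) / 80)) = -13076910 / 198911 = -65.74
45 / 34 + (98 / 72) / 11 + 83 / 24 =66049 / 13464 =4.91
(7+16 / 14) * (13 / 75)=1.41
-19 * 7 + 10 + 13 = -110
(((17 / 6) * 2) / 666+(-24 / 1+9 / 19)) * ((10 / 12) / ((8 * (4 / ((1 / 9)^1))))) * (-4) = 0.27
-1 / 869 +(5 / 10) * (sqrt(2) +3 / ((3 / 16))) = sqrt(2) / 2 +6951 / 869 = 8.71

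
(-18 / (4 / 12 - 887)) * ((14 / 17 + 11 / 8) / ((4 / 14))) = 8073 / 51680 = 0.16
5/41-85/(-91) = 3940/3731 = 1.06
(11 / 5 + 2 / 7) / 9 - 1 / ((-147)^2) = 29836 / 108045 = 0.28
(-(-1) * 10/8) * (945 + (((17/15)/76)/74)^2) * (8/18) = 6725196072289/12809897280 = 525.00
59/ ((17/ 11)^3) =78529/ 4913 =15.98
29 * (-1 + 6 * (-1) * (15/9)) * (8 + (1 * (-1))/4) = -9889/4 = -2472.25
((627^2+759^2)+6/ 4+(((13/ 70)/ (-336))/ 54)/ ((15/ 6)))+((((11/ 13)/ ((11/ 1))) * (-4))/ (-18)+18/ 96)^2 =4160699539366049/ 4292870400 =969211.54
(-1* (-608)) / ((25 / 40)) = 4864 / 5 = 972.80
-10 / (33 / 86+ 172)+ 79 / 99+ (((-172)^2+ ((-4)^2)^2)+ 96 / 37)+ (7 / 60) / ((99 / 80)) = 972370088197 / 32582385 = 29843.43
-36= -36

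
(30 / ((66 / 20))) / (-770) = -10 / 847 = -0.01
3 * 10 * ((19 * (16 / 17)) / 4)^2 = 173280 / 289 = 599.58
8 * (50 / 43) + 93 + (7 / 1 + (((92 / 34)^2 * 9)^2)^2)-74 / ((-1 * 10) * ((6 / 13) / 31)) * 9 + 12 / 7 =396008732432680177673 / 20997029897410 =18860226.15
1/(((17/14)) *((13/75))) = 1050/221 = 4.75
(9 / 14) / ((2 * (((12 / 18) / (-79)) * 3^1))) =-711 / 56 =-12.70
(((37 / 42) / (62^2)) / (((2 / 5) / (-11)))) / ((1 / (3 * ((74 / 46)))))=-75295 / 2475536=-0.03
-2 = -2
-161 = -161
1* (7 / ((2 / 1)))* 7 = 49 / 2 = 24.50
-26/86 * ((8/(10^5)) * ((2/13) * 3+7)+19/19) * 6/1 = -487791/268750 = -1.82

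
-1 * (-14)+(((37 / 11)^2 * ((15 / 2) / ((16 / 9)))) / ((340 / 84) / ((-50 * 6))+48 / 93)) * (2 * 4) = 1837976777 / 2375593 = 773.69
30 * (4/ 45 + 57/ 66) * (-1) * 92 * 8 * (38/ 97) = -26373824/ 3201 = -8239.25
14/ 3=4.67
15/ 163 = 0.09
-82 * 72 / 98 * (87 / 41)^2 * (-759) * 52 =21508797024 / 2009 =10706220.52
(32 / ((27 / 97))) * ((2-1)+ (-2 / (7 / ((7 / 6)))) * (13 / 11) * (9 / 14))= 178480 / 2079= 85.85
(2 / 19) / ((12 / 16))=8 / 57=0.14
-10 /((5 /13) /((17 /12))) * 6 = -221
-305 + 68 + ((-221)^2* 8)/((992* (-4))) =-166393/496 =-335.47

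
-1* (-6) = 6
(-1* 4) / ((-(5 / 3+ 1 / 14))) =168 / 73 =2.30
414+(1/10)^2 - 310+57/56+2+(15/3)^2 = 184839/1400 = 132.03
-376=-376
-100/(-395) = 0.25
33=33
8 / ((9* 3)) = 0.30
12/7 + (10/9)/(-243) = 26174/15309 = 1.71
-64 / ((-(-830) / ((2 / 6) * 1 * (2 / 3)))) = -0.02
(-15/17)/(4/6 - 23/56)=-2520/731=-3.45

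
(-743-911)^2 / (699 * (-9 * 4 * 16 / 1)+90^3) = 683929 / 81594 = 8.38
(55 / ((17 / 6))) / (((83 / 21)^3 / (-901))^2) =1351544560117290 / 326940373369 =4133.92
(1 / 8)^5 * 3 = 3 / 32768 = 0.00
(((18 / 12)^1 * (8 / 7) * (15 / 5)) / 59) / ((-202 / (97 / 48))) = -291 / 333704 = -0.00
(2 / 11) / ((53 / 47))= 94 / 583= 0.16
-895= -895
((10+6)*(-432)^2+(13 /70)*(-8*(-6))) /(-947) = -104509752 /33145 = -3153.11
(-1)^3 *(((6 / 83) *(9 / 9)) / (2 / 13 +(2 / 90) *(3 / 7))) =-8190 / 18509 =-0.44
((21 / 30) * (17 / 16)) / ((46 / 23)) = 119 / 320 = 0.37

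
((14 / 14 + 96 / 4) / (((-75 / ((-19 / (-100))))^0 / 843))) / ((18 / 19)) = 22245.83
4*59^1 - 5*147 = -499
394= 394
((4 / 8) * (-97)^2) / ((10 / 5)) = 9409 / 4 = 2352.25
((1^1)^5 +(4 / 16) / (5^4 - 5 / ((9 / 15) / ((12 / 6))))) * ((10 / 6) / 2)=7303 / 8760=0.83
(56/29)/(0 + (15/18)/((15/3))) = 336/29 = 11.59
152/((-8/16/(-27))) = 8208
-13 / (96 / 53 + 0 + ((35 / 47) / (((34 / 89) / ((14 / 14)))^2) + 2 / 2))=-37434748 / 22788923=-1.64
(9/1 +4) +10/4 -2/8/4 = 247/16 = 15.44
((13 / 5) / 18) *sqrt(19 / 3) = 0.36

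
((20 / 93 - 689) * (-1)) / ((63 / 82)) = 750382 / 837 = 896.51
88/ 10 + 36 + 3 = 239/ 5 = 47.80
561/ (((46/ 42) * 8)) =11781/ 184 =64.03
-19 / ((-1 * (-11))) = -19 / 11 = -1.73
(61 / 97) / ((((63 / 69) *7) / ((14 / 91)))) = 2806 / 185367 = 0.02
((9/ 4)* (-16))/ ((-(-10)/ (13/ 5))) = -234/ 25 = -9.36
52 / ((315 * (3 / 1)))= 52 / 945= 0.06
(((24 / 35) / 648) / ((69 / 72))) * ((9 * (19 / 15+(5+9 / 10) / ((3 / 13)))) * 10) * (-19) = -152 / 3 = -50.67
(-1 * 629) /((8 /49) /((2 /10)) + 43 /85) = -2619785 /5507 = -475.72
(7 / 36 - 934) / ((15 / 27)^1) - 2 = -1682.85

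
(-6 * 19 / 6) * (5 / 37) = -95 / 37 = -2.57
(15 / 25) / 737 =3 / 3685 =0.00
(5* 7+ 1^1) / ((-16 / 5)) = -45 / 4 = -11.25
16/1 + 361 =377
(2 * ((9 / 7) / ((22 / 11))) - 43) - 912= -6676 / 7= -953.71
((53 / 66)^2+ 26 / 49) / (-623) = -0.00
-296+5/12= -3547/12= -295.58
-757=-757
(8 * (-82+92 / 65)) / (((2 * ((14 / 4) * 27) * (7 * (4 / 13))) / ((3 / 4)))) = -291 / 245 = -1.19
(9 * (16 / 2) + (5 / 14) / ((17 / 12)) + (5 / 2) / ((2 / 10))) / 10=20171 / 2380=8.48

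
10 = 10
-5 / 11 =-0.45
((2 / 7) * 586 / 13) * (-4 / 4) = -12.88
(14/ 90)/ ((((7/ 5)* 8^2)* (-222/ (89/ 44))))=-89/ 5626368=-0.00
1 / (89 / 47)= 47 / 89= 0.53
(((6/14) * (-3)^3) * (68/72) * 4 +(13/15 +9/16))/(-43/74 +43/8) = -2628443/297990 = -8.82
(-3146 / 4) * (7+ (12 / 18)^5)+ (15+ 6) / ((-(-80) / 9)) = -108994433 / 19440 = -5606.71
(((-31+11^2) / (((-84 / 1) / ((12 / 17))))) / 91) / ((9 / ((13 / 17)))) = -10 / 14161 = -0.00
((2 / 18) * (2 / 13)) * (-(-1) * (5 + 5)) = 20 / 117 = 0.17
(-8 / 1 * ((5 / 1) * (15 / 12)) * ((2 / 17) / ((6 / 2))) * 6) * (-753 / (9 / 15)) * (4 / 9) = 1004000 / 153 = 6562.09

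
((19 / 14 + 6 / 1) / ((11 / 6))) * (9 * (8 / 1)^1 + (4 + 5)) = 25029 / 77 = 325.05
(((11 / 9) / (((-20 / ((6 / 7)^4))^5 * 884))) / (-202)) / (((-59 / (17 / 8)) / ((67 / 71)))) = -4568462406288 / 1371468725070858533075490625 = -0.00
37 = 37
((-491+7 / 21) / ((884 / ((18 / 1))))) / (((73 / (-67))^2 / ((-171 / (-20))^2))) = -18114273162 / 29442725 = -615.24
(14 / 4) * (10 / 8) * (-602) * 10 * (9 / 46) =-474075 / 92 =-5152.99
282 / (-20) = -14.10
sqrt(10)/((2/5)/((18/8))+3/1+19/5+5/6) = 90 * sqrt(10)/703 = 0.40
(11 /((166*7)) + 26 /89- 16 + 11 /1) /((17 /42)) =-1457697 /125579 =-11.61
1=1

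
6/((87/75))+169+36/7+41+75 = 59949/203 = 295.32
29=29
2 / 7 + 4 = 30 / 7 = 4.29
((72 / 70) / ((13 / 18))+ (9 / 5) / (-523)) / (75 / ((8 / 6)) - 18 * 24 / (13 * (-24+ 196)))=1292236 / 50986747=0.03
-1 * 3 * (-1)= 3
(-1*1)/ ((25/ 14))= -14/ 25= -0.56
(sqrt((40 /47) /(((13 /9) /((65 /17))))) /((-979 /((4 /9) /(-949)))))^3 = 128000 * sqrt(1598) /13823054982735080196797397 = 0.00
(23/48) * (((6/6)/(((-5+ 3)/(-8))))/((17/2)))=23/102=0.23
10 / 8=1.25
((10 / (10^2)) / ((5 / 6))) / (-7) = -3 / 175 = -0.02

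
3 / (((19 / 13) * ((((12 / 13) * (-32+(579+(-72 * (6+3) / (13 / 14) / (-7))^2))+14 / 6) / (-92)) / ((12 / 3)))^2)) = 229436689487616 / 77361400789033171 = 0.00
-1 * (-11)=11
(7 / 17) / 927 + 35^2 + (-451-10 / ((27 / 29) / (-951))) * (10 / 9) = 1712364248 / 141831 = 12073.27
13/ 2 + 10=33/ 2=16.50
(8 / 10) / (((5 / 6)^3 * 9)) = 0.15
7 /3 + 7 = 28 /3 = 9.33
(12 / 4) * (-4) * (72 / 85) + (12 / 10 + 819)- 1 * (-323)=96308 / 85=1133.04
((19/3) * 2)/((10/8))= 152/15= 10.13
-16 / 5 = -3.20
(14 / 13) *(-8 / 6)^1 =-56 / 39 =-1.44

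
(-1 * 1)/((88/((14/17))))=-7/748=-0.01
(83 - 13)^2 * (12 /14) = 4200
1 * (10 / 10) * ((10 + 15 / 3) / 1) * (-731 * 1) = -10965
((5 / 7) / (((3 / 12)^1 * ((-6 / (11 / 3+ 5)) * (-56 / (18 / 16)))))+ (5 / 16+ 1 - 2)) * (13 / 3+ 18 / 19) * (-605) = 2055185 / 1064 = 1931.56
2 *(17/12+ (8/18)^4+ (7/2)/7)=51325/13122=3.91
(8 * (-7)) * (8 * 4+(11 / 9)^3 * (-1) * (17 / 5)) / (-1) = 5264728 / 3645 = 1444.37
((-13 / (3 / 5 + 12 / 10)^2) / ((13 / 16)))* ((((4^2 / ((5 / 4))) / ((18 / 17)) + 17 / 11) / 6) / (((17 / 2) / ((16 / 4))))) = -127040 / 24057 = -5.28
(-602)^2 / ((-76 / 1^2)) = -90601 / 19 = -4768.47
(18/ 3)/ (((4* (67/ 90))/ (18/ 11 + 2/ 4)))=6345/ 1474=4.30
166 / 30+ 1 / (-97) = 8036 / 1455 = 5.52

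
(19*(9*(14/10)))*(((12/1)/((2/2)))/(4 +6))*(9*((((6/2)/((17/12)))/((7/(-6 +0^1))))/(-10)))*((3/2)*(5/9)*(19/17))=437.10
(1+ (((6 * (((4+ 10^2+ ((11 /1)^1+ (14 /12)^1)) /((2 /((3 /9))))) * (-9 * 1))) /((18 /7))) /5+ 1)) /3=-4759 /180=-26.44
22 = 22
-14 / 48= -0.29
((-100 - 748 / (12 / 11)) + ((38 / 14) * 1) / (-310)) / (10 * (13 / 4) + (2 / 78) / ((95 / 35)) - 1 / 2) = -1263342509 / 51470230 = -24.55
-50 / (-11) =50 / 11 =4.55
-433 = -433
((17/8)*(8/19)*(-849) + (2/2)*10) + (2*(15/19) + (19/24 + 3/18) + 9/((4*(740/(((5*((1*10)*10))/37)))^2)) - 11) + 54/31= -20038129078567/26493139896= -756.35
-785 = -785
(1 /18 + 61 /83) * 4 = 2362 /747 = 3.16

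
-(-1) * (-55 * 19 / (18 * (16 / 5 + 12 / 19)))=-99275 / 6552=-15.15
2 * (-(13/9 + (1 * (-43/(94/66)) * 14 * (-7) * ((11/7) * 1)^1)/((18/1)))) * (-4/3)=878992/1269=692.67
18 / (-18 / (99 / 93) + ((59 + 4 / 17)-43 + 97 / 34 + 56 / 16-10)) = -1683 / 404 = -4.17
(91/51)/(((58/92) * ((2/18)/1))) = 12558/493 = 25.47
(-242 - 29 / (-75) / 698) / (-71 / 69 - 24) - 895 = -26680474817 / 30136150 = -885.33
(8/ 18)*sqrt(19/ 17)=4*sqrt(323)/ 153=0.47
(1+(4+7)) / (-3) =-4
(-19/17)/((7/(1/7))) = -0.02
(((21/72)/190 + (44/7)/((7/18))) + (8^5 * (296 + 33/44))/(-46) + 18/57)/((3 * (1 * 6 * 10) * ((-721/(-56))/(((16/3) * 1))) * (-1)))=2172539718302/4466216475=486.44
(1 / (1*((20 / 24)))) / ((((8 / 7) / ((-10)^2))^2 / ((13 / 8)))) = 238875 / 16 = 14929.69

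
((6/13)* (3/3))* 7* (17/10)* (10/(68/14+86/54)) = 134946/15847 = 8.52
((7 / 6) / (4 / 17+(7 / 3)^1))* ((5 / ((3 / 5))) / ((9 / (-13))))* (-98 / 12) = 1895075 / 42444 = 44.65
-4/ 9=-0.44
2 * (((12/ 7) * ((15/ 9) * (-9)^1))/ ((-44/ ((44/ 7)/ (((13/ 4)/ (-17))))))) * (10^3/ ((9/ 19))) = -81130.30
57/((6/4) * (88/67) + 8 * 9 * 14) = 1273/22556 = 0.06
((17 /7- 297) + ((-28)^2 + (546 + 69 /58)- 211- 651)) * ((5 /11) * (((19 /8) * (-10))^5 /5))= -49870181421875 /415744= -119954061.69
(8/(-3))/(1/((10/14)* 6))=-80/7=-11.43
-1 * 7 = -7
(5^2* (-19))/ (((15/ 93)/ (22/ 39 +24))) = -2821310/ 39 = -72341.28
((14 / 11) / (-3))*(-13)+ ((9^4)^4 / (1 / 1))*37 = 2262537650588098043 / 33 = 68561746987518122.52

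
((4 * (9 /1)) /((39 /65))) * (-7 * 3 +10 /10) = -1200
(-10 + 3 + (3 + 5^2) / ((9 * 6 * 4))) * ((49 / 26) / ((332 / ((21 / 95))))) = -127253 / 14760720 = -0.01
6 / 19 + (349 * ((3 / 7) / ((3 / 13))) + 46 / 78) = 3366614 / 5187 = 649.05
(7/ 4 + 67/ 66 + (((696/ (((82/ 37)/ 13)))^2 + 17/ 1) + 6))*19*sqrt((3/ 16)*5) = 306634373.73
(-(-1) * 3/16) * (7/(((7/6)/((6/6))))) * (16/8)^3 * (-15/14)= -135/14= -9.64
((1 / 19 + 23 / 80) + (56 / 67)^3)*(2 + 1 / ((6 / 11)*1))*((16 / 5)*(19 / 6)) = 9715908193 / 270686700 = 35.89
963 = 963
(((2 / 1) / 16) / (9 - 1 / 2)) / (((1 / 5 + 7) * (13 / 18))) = 5 / 1768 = 0.00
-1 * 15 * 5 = -75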